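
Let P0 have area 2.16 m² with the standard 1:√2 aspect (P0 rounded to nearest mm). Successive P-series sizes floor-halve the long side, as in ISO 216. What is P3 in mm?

Let P0's short side be w mm. w · w√2 = 2.16 m² = 2,160,000 mm², so w ≈ 1235.9 mm and w√2 ≈ 1747.8 mm → P0 = 1236 × 1748 mm.
P1: ⌊1748/2⌋ × 1236 = 874 × 1236 mm
P2: ⌊1236/2⌋ × 874 = 618 × 874 mm
P3: ⌊874/2⌋ × 618 = 437 × 618 mm

437 × 618 mm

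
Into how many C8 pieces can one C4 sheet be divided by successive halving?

C4 = 229 × 324 mm; C8 = 57 × 81 mm.
Each halving step doubles the count; 4 steps from C4 to C8.
2^4 = 16.

16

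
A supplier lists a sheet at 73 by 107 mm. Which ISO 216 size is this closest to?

Aspect ratio 107/73 ≈ 1.466 (ISO target is √2 ≈ 1.414).
In the A-series (A0 area = 1 m²): A7 = 74 × 105 mm.
Off by 3 mm total — nearest standard size.

A7 (74 × 105 mm)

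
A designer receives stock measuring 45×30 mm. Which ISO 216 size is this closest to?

Aspect ratio 45/30 ≈ 1.500 (ISO target is √2 ≈ 1.414).
In the B-series (B0 = 1000 × 1414 mm): B10 = 31 × 44 mm.
Off by 2 mm total — nearest standard size.

B10 (31 × 44 mm)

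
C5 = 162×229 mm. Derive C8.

C6: ⌊229/2⌋ × 162 = 114 × 162 mm
C7: ⌊162/2⌋ × 114 = 81 × 114 mm
C8: ⌊114/2⌋ × 81 = 57 × 81 mm

57 × 81 mm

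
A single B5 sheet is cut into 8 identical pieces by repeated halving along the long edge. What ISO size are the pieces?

8 = 2^3, so 3 halving steps.
B5 → B6 → … → B8 after 3 steps.

B8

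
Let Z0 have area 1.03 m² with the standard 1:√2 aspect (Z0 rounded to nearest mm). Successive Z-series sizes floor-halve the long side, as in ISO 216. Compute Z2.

Let Z0's short side be w mm. w · w√2 = 1.03 m² = 1,030,000 mm², so w ≈ 853.4 mm and w√2 ≈ 1206.9 mm → Z0 = 853 × 1207 mm.
Z1: ⌊1207/2⌋ × 853 = 603 × 853 mm
Z2: ⌊853/2⌋ × 603 = 426 × 603 mm

426 × 603 mm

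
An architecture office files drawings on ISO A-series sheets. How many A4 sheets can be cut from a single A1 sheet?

Each ISO step halves the sheet: 1 × A1 → 2 × A2 → 4 × A3 → 8 × A4
From A1 to A4 is 3 halving steps: 2^3 = 8.

8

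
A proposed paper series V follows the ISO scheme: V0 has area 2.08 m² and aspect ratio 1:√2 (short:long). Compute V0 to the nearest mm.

Let the short side be w mm. Then w · w√2 = 2.08 m² = 2,080,000 mm².
w² = 2,080,000/√2, so w ≈ 1212.8 mm; long side = w√2 ≈ 1715.1 mm.

1213 × 1715 mm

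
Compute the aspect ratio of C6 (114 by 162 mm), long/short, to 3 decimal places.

162 / 114 = 1.421
ISO 216 targets √2 ≈ 1.414; the +0.007 deviation is from mm rounding.

1.421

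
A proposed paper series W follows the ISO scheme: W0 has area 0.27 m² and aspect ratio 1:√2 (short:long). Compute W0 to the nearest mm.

Let the short side be w mm. Then w · w√2 = 0.27 m² = 270,000 mm².
w² = 270,000/√2, so w ≈ 436.9 mm; long side = w√2 ≈ 617.9 mm.

437 × 618 mm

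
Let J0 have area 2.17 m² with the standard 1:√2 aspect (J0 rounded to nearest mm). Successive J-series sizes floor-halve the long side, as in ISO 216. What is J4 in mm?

Let J0's short side be w mm. w · w√2 = 2.17 m² = 2,170,000 mm², so w ≈ 1238.7 mm and w√2 ≈ 1751.8 mm → J0 = 1239 × 1752 mm.
J1: ⌊1752/2⌋ × 1239 = 876 × 1239 mm
J2: ⌊1239/2⌋ × 876 = 619 × 876 mm
J3: ⌊876/2⌋ × 619 = 438 × 619 mm
J4: ⌊619/2⌋ × 438 = 309 × 438 mm

309 × 438 mm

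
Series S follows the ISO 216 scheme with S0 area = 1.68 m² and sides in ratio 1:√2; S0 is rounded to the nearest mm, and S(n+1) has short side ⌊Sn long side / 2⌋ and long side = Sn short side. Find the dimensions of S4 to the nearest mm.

Let S0's short side be w mm. w · w√2 = 1.68 m² = 1,680,000 mm², so w ≈ 1089.9 mm and w√2 ≈ 1541.4 mm → S0 = 1090 × 1541 mm.
S1: ⌊1541/2⌋ × 1090 = 770 × 1090 mm
S2: ⌊1090/2⌋ × 770 = 545 × 770 mm
S3: ⌊770/2⌋ × 545 = 385 × 545 mm
S4: ⌊545/2⌋ × 385 = 272 × 385 mm

272 × 385 mm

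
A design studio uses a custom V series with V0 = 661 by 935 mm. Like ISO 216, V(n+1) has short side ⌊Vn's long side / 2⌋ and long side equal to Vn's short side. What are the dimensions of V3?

V1: ⌊935/2⌋ × 661 = 467 × 661 mm
V2: ⌊661/2⌋ × 467 = 330 × 467 mm
V3: ⌊467/2⌋ × 330 = 233 × 330 mm

233 × 330 mm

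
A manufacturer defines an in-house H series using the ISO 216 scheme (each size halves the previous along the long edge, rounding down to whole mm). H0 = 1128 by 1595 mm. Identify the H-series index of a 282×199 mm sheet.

H5

H0: 1128 × 1595 mm
H1: 797 × 1128 mm
H2: 564 × 797 mm
H3: 398 × 564 mm
H4: 282 × 398 mm
H5: 199 × 282 mm
H6: 141 × 199 mm
→ matches H5.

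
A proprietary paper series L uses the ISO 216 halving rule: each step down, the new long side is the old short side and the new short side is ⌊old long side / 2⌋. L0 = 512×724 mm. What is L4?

128 × 181 mm

L1: ⌊724/2⌋ × 512 = 362 × 512 mm
L2: ⌊512/2⌋ × 362 = 256 × 362 mm
L3: ⌊362/2⌋ × 256 = 181 × 256 mm
L4: ⌊256/2⌋ × 181 = 128 × 181 mm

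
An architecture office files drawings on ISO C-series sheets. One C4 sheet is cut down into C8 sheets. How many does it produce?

Each ISO step halves the sheet: 1 × C4 → 2 × C5 → 4 × C6 → 8 × C7 → …
From C4 to C8 is 4 halving steps: 2^4 = 16.

16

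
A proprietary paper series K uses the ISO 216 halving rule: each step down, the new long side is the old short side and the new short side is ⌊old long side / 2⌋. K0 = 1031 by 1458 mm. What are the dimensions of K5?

K1 = 729 × 1031 mm (from K0 by 1 halving).
K2: ⌊1031/2⌋ × 729 = 515 × 729 mm
K3: ⌊729/2⌋ × 515 = 364 × 515 mm
K4: ⌊515/2⌋ × 364 = 257 × 364 mm
K5: ⌊364/2⌋ × 257 = 182 × 257 mm

182 × 257 mm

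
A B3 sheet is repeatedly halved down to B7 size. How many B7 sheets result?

16

Each ISO step halves the sheet: 1 × B3 → 2 × B4 → 4 × B5 → 8 × B6 → …
From B3 to B7 is 4 halving steps: 2^4 = 16.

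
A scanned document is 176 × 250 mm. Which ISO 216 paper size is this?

B5 (176 × 250 mm)

Aspect ratio 250/176 ≈ 1.420 — close to the ISO √2 ≈ 1.414.
In the B-series (B0 = 1000 × 1414 mm): B5 = 176 × 250 mm.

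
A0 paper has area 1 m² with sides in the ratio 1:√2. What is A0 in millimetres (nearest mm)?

841 × 1189 mm

Let the short side be w mm. Then the long side is w√2 and w · w√2 = 10⁶ mm².
w² = 10⁶/√2, so w = 1000 / 2^(1/4) ≈ 840.9 mm; long side = 1000 · 2^(1/4) ≈ 1189.2 mm.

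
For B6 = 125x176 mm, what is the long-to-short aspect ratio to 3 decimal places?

1.408

176 / 125 = 1.408
ISO 216 targets √2 ≈ 1.414; the -0.006 deviation is from mm rounding.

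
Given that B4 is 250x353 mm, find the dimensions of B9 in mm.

B5: ⌊353/2⌋ × 250 = 176 × 250 mm
B6: ⌊250/2⌋ × 176 = 125 × 176 mm
B7: ⌊176/2⌋ × 125 = 88 × 125 mm
B8: ⌊125/2⌋ × 88 = 62 × 88 mm
B9: ⌊88/2⌋ × 62 = 44 × 62 mm

44 × 62 mm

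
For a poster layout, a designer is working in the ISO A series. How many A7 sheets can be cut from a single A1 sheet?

64

A1 = 594 × 841 mm; A7 = 74 × 105 mm.
Each halving step doubles the count; 6 steps from A1 to A7.
2^6 = 64.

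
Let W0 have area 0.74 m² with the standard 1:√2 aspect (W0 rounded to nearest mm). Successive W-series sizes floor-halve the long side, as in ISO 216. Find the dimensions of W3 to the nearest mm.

Let W0's short side be w mm. w · w√2 = 0.74 m² = 740,000 mm², so w ≈ 723.4 mm and w√2 ≈ 1023.0 mm → W0 = 723 × 1023 mm.
W1: ⌊1023/2⌋ × 723 = 511 × 723 mm
W2: ⌊723/2⌋ × 511 = 361 × 511 mm
W3: ⌊511/2⌋ × 361 = 255 × 361 mm

255 × 361 mm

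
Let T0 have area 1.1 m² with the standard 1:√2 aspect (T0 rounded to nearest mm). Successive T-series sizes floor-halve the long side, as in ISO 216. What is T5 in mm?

Let T0's short side be w mm. w · w√2 = 1.1 m² = 1,100,000 mm², so w ≈ 881.9 mm and w√2 ≈ 1247.3 mm → T0 = 882 × 1247 mm.
T1: ⌊1247/2⌋ × 882 = 623 × 882 mm
T2: ⌊882/2⌋ × 623 = 441 × 623 mm
T3: ⌊623/2⌋ × 441 = 311 × 441 mm
T4: ⌊441/2⌋ × 311 = 220 × 311 mm
T5: ⌊311/2⌋ × 220 = 155 × 220 mm

155 × 220 mm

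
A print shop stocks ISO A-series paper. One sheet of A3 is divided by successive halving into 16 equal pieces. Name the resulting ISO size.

A7

16 = 2^4, so 4 halving steps.
A3 → A4 → … → A7 after 4 steps.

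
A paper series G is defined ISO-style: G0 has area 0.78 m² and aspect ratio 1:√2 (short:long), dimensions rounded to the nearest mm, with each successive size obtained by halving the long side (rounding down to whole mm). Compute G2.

371 × 525 mm

Let G0's short side be w mm. w · w√2 = 0.78 m² = 780,000 mm², so w ≈ 742.7 mm and w√2 ≈ 1050.3 mm → G0 = 743 × 1050 mm.
G1: ⌊1050/2⌋ × 743 = 525 × 743 mm
G2: ⌊743/2⌋ × 525 = 371 × 525 mm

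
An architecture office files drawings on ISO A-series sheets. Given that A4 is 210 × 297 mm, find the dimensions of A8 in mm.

A5: ⌊297/2⌋ × 210 = 148 × 210 mm
A6: ⌊210/2⌋ × 148 = 105 × 148 mm
A7: ⌊148/2⌋ × 105 = 74 × 105 mm
A8: ⌊105/2⌋ × 74 = 52 × 74 mm

52 × 74 mm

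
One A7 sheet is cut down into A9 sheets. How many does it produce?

4

Each ISO step halves the sheet: 1 × A7 → 2 × A8 → 4 × A9
From A7 to A9 is 2 halving steps: 2^2 = 4.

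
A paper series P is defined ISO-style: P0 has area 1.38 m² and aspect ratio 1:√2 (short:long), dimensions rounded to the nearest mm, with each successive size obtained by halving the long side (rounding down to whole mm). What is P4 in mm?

247 × 349 mm

Let P0's short side be w mm. w · w√2 = 1.38 m² = 1,380,000 mm², so w ≈ 987.8 mm and w√2 ≈ 1397.0 mm → P0 = 988 × 1397 mm.
P1: ⌊1397/2⌋ × 988 = 698 × 988 mm
P2: ⌊988/2⌋ × 698 = 494 × 698 mm
P3: ⌊698/2⌋ × 494 = 349 × 494 mm
P4: ⌊494/2⌋ × 349 = 247 × 349 mm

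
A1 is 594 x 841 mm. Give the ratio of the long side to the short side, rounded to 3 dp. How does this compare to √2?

841 / 594 = 1.416
ISO 216 targets √2 ≈ 1.414; the +0.002 deviation is from mm rounding.

1.416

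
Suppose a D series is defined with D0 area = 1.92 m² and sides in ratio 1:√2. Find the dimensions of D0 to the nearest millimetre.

Let the short side be w mm. Then w · w√2 = 1.92 m² = 1,920,000 mm².
w² = 1,920,000/√2, so w ≈ 1165.2 mm; long side = w√2 ≈ 1647.8 mm.

1165 × 1648 mm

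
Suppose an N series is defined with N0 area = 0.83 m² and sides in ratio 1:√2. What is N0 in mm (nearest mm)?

Let the short side be w mm. Then w · w√2 = 0.83 m² = 830,000 mm².
w² = 830,000/√2, so w ≈ 766.1 mm; long side = w√2 ≈ 1083.4 mm.

766 × 1083 mm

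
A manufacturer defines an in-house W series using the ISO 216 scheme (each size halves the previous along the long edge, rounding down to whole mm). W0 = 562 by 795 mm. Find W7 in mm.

49 × 70 mm

W1 = 397 × 562 mm (from W0 by 1 halving).
W2: ⌊562/2⌋ × 397 = 281 × 397 mm
W3: ⌊397/2⌋ × 281 = 198 × 281 mm
W4: ⌊281/2⌋ × 198 = 140 × 198 mm
W5: ⌊198/2⌋ × 140 = 99 × 140 mm
W6: ⌊140/2⌋ × 99 = 70 × 99 mm
W7: ⌊99/2⌋ × 70 = 49 × 70 mm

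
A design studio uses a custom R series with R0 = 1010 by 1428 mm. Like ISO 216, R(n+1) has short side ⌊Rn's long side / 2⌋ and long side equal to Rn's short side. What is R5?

178 × 252 mm

R1: ⌊1428/2⌋ × 1010 = 714 × 1010 mm
R2: ⌊1010/2⌋ × 714 = 505 × 714 mm
R3: ⌊714/2⌋ × 505 = 357 × 505 mm
R4: ⌊505/2⌋ × 357 = 252 × 357 mm
R5: ⌊357/2⌋ × 252 = 178 × 252 mm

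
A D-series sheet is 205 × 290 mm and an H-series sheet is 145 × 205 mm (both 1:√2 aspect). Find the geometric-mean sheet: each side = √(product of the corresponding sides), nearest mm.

172 × 244 mm

Short side: √(205 · 145) = √29725 ≈ 172.4 → 172 mm
Long side: √(290 · 205) = √59450 ≈ 243.8 → 244 mm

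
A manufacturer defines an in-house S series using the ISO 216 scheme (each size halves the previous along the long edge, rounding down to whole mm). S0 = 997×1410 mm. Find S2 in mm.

S1: ⌊1410/2⌋ × 997 = 705 × 997 mm
S2: ⌊997/2⌋ × 705 = 498 × 705 mm

498 × 705 mm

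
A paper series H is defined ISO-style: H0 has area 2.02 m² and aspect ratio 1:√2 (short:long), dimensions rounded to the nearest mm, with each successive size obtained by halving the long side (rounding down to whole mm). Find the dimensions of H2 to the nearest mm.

Let H0's short side be w mm. w · w√2 = 2.02 m² = 2,020,000 mm², so w ≈ 1195.1 mm and w√2 ≈ 1690.2 mm → H0 = 1195 × 1690 mm.
H1: ⌊1690/2⌋ × 1195 = 845 × 1195 mm
H2: ⌊1195/2⌋ × 845 = 597 × 845 mm

597 × 845 mm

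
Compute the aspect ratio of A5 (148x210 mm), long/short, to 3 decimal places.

210 / 148 = 1.419
ISO 216 targets √2 ≈ 1.414; the +0.005 deviation is from mm rounding.

1.419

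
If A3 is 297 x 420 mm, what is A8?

A4: ⌊420/2⌋ × 297 = 210 × 297 mm
A5: ⌊297/2⌋ × 210 = 148 × 210 mm
A6: ⌊210/2⌋ × 148 = 105 × 148 mm
A7: ⌊148/2⌋ × 105 = 74 × 105 mm
A8: ⌊105/2⌋ × 74 = 52 × 74 mm

52 × 74 mm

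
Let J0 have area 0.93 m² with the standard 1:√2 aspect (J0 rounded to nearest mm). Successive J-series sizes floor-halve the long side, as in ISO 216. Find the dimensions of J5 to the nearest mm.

Let J0's short side be w mm. w · w√2 = 0.93 m² = 930,000 mm², so w ≈ 810.9 mm and w√2 ≈ 1146.8 mm → J0 = 811 × 1147 mm.
J1: ⌊1147/2⌋ × 811 = 573 × 811 mm
J2: ⌊811/2⌋ × 573 = 405 × 573 mm
J3: ⌊573/2⌋ × 405 = 286 × 405 mm
J4: ⌊405/2⌋ × 286 = 202 × 286 mm
J5: ⌊286/2⌋ × 202 = 143 × 202 mm

143 × 202 mm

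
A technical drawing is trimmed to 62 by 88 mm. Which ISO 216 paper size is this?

Aspect ratio 88/62 ≈ 1.419 — close to the ISO √2 ≈ 1.414.
In the B-series (B0 = 1000 × 1414 mm): B8 = 62 × 88 mm.

B8 (62 × 88 mm)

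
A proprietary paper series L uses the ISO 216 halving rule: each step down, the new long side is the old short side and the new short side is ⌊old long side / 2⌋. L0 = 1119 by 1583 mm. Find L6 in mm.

139 × 197 mm

L1: ⌊1583/2⌋ × 1119 = 791 × 1119 mm
L2: ⌊1119/2⌋ × 791 = 559 × 791 mm
L3: ⌊791/2⌋ × 559 = 395 × 559 mm
L4: ⌊559/2⌋ × 395 = 279 × 395 mm
L5: ⌊395/2⌋ × 279 = 197 × 279 mm
L6: ⌊279/2⌋ × 197 = 139 × 197 mm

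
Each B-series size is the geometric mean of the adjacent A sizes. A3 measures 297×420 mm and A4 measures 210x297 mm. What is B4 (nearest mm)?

250 × 353 mm

Short side: √(297 · 210) = √62370 ≈ 249.7 → 250 mm
Long side: √(420 · 297) = √124740 ≈ 353.2 → 353 mm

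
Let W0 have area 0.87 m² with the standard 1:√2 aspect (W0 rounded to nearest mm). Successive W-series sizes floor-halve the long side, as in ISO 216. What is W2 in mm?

Let W0's short side be w mm. w · w√2 = 0.87 m² = 870,000 mm², so w ≈ 784.3 mm and w√2 ≈ 1109.2 mm → W0 = 784 × 1109 mm.
W1: ⌊1109/2⌋ × 784 = 554 × 784 mm
W2: ⌊784/2⌋ × 554 = 392 × 554 mm

392 × 554 mm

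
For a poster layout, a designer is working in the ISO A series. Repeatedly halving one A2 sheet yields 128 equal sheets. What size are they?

128 = 2^7, so 7 halving steps.
A2 → A3 → … → A9 after 7 steps.

A9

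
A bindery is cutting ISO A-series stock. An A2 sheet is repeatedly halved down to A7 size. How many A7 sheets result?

Each ISO step halves the sheet: 1 × A2 → 2 × A3 → 4 × A4 → 8 × A5 → …
From A2 to A7 is 5 halving steps: 2^5 = 32.

32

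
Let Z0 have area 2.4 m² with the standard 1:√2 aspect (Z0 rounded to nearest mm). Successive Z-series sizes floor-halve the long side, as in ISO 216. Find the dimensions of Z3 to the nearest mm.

460 × 651 mm

Let Z0's short side be w mm. w · w√2 = 2.4 m² = 2,400,000 mm², so w ≈ 1302.7 mm and w√2 ≈ 1842.3 mm → Z0 = 1303 × 1842 mm.
Z1: ⌊1842/2⌋ × 1303 = 921 × 1303 mm
Z2: ⌊1303/2⌋ × 921 = 651 × 921 mm
Z3: ⌊921/2⌋ × 651 = 460 × 651 mm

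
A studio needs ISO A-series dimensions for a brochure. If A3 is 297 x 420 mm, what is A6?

105 × 148 mm

A4: ⌊420/2⌋ × 297 = 210 × 297 mm
A5: ⌊297/2⌋ × 210 = 148 × 210 mm
A6: ⌊210/2⌋ × 148 = 105 × 148 mm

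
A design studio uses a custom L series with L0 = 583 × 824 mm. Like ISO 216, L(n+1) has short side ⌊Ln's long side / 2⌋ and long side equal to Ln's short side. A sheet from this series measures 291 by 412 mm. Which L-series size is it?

L2

L0: 583 × 824 mm
L1: 412 × 583 mm
L2: 291 × 412 mm
L3: 206 × 291 mm
→ matches L2.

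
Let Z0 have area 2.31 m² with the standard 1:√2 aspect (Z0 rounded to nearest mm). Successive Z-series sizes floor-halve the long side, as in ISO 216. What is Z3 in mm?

451 × 639 mm

Let Z0's short side be w mm. w · w√2 = 2.31 m² = 2,310,000 mm², so w ≈ 1278.1 mm and w√2 ≈ 1807.4 mm → Z0 = 1278 × 1807 mm.
Z1: ⌊1807/2⌋ × 1278 = 903 × 1278 mm
Z2: ⌊1278/2⌋ × 903 = 639 × 903 mm
Z3: ⌊903/2⌋ × 639 = 451 × 639 mm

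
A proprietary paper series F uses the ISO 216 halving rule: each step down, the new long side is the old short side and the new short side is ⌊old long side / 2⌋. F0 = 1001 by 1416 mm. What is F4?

250 × 354 mm

F1: ⌊1416/2⌋ × 1001 = 708 × 1001 mm
F2: ⌊1001/2⌋ × 708 = 500 × 708 mm
F3: ⌊708/2⌋ × 500 = 354 × 500 mm
F4: ⌊500/2⌋ × 354 = 250 × 354 mm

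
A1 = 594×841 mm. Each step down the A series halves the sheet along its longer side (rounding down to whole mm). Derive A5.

A2: ⌊841/2⌋ × 594 = 420 × 594 mm
A3: ⌊594/2⌋ × 420 = 297 × 420 mm
A4: ⌊420/2⌋ × 297 = 210 × 297 mm
A5: ⌊297/2⌋ × 210 = 148 × 210 mm

148 × 210 mm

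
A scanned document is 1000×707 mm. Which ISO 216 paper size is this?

B1 (707 × 1000 mm)

Aspect ratio 1000/707 ≈ 1.414 — close to the ISO √2 ≈ 1.414.
In the B-series (B0 = 1000 × 1414 mm): B1 = 707 × 1000 mm.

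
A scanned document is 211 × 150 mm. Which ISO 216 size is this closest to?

A5 (148 × 210 mm)

Aspect ratio 211/150 ≈ 1.407 — close to the ISO √2 ≈ 1.414.
In the A-series (A0 area = 1 m²): A5 = 148 × 210 mm.
Off by 3 mm total — nearest standard size.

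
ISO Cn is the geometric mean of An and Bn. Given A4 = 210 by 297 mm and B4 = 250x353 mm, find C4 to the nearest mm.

229 × 324 mm

Short side: √(210 · 250) = √52500 ≈ 229.1 → 229 mm
Long side: √(297 · 353) = √104841 ≈ 323.8 → 324 mm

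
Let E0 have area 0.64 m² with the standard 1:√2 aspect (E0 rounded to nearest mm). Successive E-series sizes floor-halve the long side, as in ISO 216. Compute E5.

118 × 168 mm

Let E0's short side be w mm. w · w√2 = 0.64 m² = 640,000 mm², so w ≈ 672.7 mm and w√2 ≈ 951.4 mm → E0 = 673 × 951 mm.
E1: ⌊951/2⌋ × 673 = 475 × 673 mm
E2: ⌊673/2⌋ × 475 = 336 × 475 mm
E3: ⌊475/2⌋ × 336 = 237 × 336 mm
E4: ⌊336/2⌋ × 237 = 168 × 237 mm
E5: ⌊237/2⌋ × 168 = 118 × 168 mm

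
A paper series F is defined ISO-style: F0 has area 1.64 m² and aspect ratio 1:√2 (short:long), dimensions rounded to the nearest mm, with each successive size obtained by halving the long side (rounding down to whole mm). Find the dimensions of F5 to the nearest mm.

Let F0's short side be w mm. w · w√2 = 1.64 m² = 1,640,000 mm², so w ≈ 1076.9 mm and w√2 ≈ 1522.9 mm → F0 = 1077 × 1523 mm.
F1: ⌊1523/2⌋ × 1077 = 761 × 1077 mm
F2: ⌊1077/2⌋ × 761 = 538 × 761 mm
F3: ⌊761/2⌋ × 538 = 380 × 538 mm
F4: ⌊538/2⌋ × 380 = 269 × 380 mm
F5: ⌊380/2⌋ × 269 = 190 × 269 mm

190 × 269 mm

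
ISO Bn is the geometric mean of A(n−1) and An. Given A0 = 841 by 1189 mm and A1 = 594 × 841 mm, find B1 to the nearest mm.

Short side: √(841 · 594) = √499554 ≈ 706.8 → 707 mm
Long side: √(1189 · 841) = √999949 ≈ 1000.0 → 1000 mm

707 × 1000 mm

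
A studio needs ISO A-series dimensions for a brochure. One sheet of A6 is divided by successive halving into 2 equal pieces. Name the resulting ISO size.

A7

2 = 2^1, so 1 halving step.
A6 → A7 → … → A7 after 1 step.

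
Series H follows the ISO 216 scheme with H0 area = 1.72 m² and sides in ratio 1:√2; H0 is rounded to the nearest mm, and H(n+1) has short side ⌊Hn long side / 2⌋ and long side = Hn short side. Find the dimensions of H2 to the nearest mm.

Let H0's short side be w mm. w · w√2 = 1.72 m² = 1,720,000 mm², so w ≈ 1102.8 mm and w√2 ≈ 1559.6 mm → H0 = 1103 × 1560 mm.
H1: ⌊1560/2⌋ × 1103 = 780 × 1103 mm
H2: ⌊1103/2⌋ × 780 = 551 × 780 mm

551 × 780 mm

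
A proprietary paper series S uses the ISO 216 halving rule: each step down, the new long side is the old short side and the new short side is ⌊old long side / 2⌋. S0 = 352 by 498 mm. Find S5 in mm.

62 × 88 mm

S1: ⌊498/2⌋ × 352 = 249 × 352 mm
S2: ⌊352/2⌋ × 249 = 176 × 249 mm
S3: ⌊249/2⌋ × 176 = 124 × 176 mm
S4: ⌊176/2⌋ × 124 = 88 × 124 mm
S5: ⌊124/2⌋ × 88 = 62 × 88 mm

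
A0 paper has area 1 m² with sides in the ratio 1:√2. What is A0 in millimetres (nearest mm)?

841 × 1189 mm

Let the short side be w mm. Then the long side is w√2 and w · w√2 = 10⁶ mm².
w² = 10⁶/√2, so w = 1000 / 2^(1/4) ≈ 840.9 mm; long side = 1000 · 2^(1/4) ≈ 1189.2 mm.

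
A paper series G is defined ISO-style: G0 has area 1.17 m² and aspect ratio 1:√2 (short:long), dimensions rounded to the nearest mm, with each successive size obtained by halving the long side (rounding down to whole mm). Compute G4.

Let G0's short side be w mm. w · w√2 = 1.17 m² = 1,170,000 mm², so w ≈ 909.6 mm and w√2 ≈ 1286.3 mm → G0 = 910 × 1286 mm.
G1: ⌊1286/2⌋ × 910 = 643 × 910 mm
G2: ⌊910/2⌋ × 643 = 455 × 643 mm
G3: ⌊643/2⌋ × 455 = 321 × 455 mm
G4: ⌊455/2⌋ × 321 = 227 × 321 mm

227 × 321 mm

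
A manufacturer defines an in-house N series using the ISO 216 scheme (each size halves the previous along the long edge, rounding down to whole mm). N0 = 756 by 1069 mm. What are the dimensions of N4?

189 × 267 mm

N1: ⌊1069/2⌋ × 756 = 534 × 756 mm
N2: ⌊756/2⌋ × 534 = 378 × 534 mm
N3: ⌊534/2⌋ × 378 = 267 × 378 mm
N4: ⌊378/2⌋ × 267 = 189 × 267 mm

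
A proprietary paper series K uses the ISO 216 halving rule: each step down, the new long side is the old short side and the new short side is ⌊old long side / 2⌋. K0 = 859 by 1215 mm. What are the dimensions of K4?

K1: ⌊1215/2⌋ × 859 = 607 × 859 mm
K2: ⌊859/2⌋ × 607 = 429 × 607 mm
K3: ⌊607/2⌋ × 429 = 303 × 429 mm
K4: ⌊429/2⌋ × 303 = 214 × 303 mm

214 × 303 mm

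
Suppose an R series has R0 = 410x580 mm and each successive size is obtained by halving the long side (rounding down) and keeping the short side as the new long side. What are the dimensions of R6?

51 × 72 mm

R1: ⌊580/2⌋ × 410 = 290 × 410 mm
R2: ⌊410/2⌋ × 290 = 205 × 290 mm
R3: ⌊290/2⌋ × 205 = 145 × 205 mm
R4: ⌊205/2⌋ × 145 = 102 × 145 mm
R5: ⌊145/2⌋ × 102 = 72 × 102 mm
R6: ⌊102/2⌋ × 72 = 51 × 72 mm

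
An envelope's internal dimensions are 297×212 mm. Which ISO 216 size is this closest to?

Aspect ratio 297/212 ≈ 1.401 — close to the ISO √2 ≈ 1.414.
In the A-series (A0 area = 1 m²): A4 = 210 × 297 mm.
Off by 2 mm total — nearest standard size.

A4 (210 × 297 mm)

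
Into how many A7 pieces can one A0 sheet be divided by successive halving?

128

Each ISO step halves the sheet: 1 × A0 → 2 × A1 → 4 × A2 → 8 × A3 → …
From A0 to A7 is 7 halving steps: 2^7 = 128.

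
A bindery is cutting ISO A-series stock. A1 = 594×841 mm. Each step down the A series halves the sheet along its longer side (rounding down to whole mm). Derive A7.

A2: ⌊841/2⌋ × 594 = 420 × 594 mm
A3: ⌊594/2⌋ × 420 = 297 × 420 mm
A4: ⌊420/2⌋ × 297 = 210 × 297 mm
A5: ⌊297/2⌋ × 210 = 148 × 210 mm
A6: ⌊210/2⌋ × 148 = 105 × 148 mm
A7: ⌊148/2⌋ × 105 = 74 × 105 mm

74 × 105 mm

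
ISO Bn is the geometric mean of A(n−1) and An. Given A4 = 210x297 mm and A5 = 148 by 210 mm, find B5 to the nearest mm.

Short side: √(210 · 148) = √31080 ≈ 176.3 → 176 mm
Long side: √(297 · 210) = √62370 ≈ 249.7 → 250 mm

176 × 250 mm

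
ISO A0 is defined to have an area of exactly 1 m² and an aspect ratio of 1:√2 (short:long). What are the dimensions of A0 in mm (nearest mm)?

841 × 1189 mm

Let the short side be w mm. Then the long side is w√2 and w · w√2 = 10⁶ mm².
w² = 10⁶/√2, so w = 1000 / 2^(1/4) ≈ 840.9 mm; long side = 1000 · 2^(1/4) ≈ 1189.2 mm.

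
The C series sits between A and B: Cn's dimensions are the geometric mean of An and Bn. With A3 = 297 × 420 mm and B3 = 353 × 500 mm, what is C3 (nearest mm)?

324 × 458 mm

Short side: √(297 · 353) = √104841 ≈ 323.8 → 324 mm
Long side: √(420 · 500) = √210000 ≈ 458.3 → 458 mm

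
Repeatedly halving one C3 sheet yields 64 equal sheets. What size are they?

C9

64 = 2^6, so 6 halving steps.
C3 → C4 → … → C9 after 6 steps.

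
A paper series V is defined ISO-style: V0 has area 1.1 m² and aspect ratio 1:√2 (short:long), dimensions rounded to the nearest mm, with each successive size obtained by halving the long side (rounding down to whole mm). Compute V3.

Let V0's short side be w mm. w · w√2 = 1.1 m² = 1,100,000 mm², so w ≈ 881.9 mm and w√2 ≈ 1247.3 mm → V0 = 882 × 1247 mm.
V1: ⌊1247/2⌋ × 882 = 623 × 882 mm
V2: ⌊882/2⌋ × 623 = 441 × 623 mm
V3: ⌊623/2⌋ × 441 = 311 × 441 mm

311 × 441 mm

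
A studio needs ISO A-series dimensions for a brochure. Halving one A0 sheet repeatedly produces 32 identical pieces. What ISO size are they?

32 = 2^5, so 5 halving steps.
A0 → A1 → … → A5 after 5 steps.

A5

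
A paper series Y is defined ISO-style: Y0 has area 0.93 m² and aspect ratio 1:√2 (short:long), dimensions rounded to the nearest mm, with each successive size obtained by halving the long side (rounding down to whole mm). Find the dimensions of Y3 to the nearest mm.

286 × 405 mm

Let Y0's short side be w mm. w · w√2 = 0.93 m² = 930,000 mm², so w ≈ 810.9 mm and w√2 ≈ 1146.8 mm → Y0 = 811 × 1147 mm.
Y1: ⌊1147/2⌋ × 811 = 573 × 811 mm
Y2: ⌊811/2⌋ × 573 = 405 × 573 mm
Y3: ⌊573/2⌋ × 405 = 286 × 405 mm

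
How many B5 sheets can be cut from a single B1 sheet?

16

B1 = 707 × 1000 mm; B5 = 176 × 250 mm.
Each halving step doubles the count; 4 steps from B1 to B5.
2^4 = 16.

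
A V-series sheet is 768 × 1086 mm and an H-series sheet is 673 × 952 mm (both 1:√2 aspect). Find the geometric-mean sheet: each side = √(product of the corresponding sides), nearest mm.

719 × 1017 mm

Short side: √(768 · 673) = √516864 ≈ 718.9 → 719 mm
Long side: √(1086 · 952) = √1033872 ≈ 1016.8 → 1017 mm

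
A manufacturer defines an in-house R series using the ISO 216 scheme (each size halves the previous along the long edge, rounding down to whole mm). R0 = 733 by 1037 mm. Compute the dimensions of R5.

R1: ⌊1037/2⌋ × 733 = 518 × 733 mm
R2: ⌊733/2⌋ × 518 = 366 × 518 mm
R3: ⌊518/2⌋ × 366 = 259 × 366 mm
R4: ⌊366/2⌋ × 259 = 183 × 259 mm
R5: ⌊259/2⌋ × 183 = 129 × 183 mm

129 × 183 mm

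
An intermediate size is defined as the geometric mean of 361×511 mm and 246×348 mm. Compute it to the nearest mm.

298 × 422 mm

Short side: √(361 · 246) = √88806 ≈ 298.0 → 298 mm
Long side: √(511 · 348) = √177828 ≈ 421.7 → 422 mm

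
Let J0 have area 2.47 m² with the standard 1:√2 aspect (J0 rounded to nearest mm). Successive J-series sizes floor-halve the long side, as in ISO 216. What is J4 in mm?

Let J0's short side be w mm. w · w√2 = 2.47 m² = 2,470,000 mm², so w ≈ 1321.6 mm and w√2 ≈ 1869.0 mm → J0 = 1322 × 1869 mm.
J1: ⌊1869/2⌋ × 1322 = 934 × 1322 mm
J2: ⌊1322/2⌋ × 934 = 661 × 934 mm
J3: ⌊934/2⌋ × 661 = 467 × 661 mm
J4: ⌊661/2⌋ × 467 = 330 × 467 mm

330 × 467 mm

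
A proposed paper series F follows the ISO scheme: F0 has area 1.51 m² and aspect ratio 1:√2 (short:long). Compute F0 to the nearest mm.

1033 × 1461 mm

Let the short side be w mm. Then w · w√2 = 1.51 m² = 1,510,000 mm².
w² = 1,510,000/√2, so w ≈ 1033.3 mm; long side = w√2 ≈ 1461.3 mm.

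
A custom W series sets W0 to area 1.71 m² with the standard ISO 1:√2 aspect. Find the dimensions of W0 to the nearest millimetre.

Let the short side be w mm. Then w · w√2 = 1.71 m² = 1,710,000 mm².
w² = 1,710,000/√2, so w ≈ 1099.6 mm; long side = w√2 ≈ 1555.1 mm.

1100 × 1555 mm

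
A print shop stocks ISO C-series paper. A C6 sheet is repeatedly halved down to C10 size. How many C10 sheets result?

C6 = 114 × 162 mm; C10 = 28 × 40 mm.
Each halving step doubles the count; 4 steps from C6 to C10.
2^4 = 16.

16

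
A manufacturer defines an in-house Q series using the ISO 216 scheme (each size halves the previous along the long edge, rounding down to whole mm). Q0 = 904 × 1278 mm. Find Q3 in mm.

Q1: ⌊1278/2⌋ × 904 = 639 × 904 mm
Q2: ⌊904/2⌋ × 639 = 452 × 639 mm
Q3: ⌊639/2⌋ × 452 = 319 × 452 mm

319 × 452 mm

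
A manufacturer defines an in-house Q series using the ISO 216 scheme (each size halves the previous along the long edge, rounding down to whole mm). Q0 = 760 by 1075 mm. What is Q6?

Q1 = 537 × 760 mm (from Q0 by 1 halving).
Q2: ⌊760/2⌋ × 537 = 380 × 537 mm
Q3: ⌊537/2⌋ × 380 = 268 × 380 mm
Q4: ⌊380/2⌋ × 268 = 190 × 268 mm
Q5: ⌊268/2⌋ × 190 = 134 × 190 mm
Q6: ⌊190/2⌋ × 134 = 95 × 134 mm

95 × 134 mm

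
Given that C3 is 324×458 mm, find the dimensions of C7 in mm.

81 × 114 mm

C4: ⌊458/2⌋ × 324 = 229 × 324 mm
C5: ⌊324/2⌋ × 229 = 162 × 229 mm
C6: ⌊229/2⌋ × 162 = 114 × 162 mm
C7: ⌊162/2⌋ × 114 = 81 × 114 mm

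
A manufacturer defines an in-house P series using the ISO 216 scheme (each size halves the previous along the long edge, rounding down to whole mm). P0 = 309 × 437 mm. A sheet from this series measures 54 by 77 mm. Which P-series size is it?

P0: 309 × 437 mm
P1: 218 × 309 mm
P2: 154 × 218 mm
P3: 109 × 154 mm
P4: 77 × 109 mm
P5: 54 × 77 mm
P6: 38 × 54 mm
→ matches P5.

P5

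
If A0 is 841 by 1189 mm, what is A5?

A1: ⌊1189/2⌋ × 841 = 594 × 841 mm
A2: ⌊841/2⌋ × 594 = 420 × 594 mm
A3: ⌊594/2⌋ × 420 = 297 × 420 mm
A4: ⌊420/2⌋ × 297 = 210 × 297 mm
A5: ⌊297/2⌋ × 210 = 148 × 210 mm

148 × 210 mm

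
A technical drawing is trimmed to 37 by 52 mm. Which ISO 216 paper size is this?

Aspect ratio 52/37 ≈ 1.405 — close to the ISO √2 ≈ 1.414.
In the A-series (A0 area = 1 m²): A9 = 37 × 52 mm.

A9 (37 × 52 mm)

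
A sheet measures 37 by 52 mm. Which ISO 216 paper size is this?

A9 (37 × 52 mm)

Aspect ratio 52/37 ≈ 1.405 — close to the ISO √2 ≈ 1.414.
In the A-series (A0 area = 1 m²): A9 = 37 × 52 mm.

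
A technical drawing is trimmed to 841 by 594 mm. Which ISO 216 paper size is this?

Aspect ratio 841/594 ≈ 1.416 — close to the ISO √2 ≈ 1.414.
In the A-series (A0 area = 1 m²): A1 = 594 × 841 mm.

A1 (594 × 841 mm)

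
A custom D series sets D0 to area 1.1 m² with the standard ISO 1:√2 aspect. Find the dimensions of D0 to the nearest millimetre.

Let the short side be w mm. Then w · w√2 = 1.1 m² = 1,100,000 mm².
w² = 1,100,000/√2, so w ≈ 881.9 mm; long side = w√2 ≈ 1247.3 mm.

882 × 1247 mm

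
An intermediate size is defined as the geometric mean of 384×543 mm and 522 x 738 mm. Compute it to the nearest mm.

448 × 633 mm

Short side: √(384 · 522) = √200448 ≈ 447.7 → 448 mm
Long side: √(543 · 738) = √400734 ≈ 633.0 → 633 mm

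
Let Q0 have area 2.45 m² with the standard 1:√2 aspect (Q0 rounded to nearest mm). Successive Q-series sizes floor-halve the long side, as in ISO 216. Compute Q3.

Let Q0's short side be w mm. w · w√2 = 2.45 m² = 2,450,000 mm², so w ≈ 1316.2 mm and w√2 ≈ 1861.4 mm → Q0 = 1316 × 1861 mm.
Q1: ⌊1861/2⌋ × 1316 = 930 × 1316 mm
Q2: ⌊1316/2⌋ × 930 = 658 × 930 mm
Q3: ⌊930/2⌋ × 658 = 465 × 658 mm

465 × 658 mm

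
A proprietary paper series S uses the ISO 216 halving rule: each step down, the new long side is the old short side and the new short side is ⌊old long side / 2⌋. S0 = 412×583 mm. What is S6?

51 × 72 mm

S1: ⌊583/2⌋ × 412 = 291 × 412 mm
S2: ⌊412/2⌋ × 291 = 206 × 291 mm
S3: ⌊291/2⌋ × 206 = 145 × 206 mm
S4: ⌊206/2⌋ × 145 = 103 × 145 mm
S5: ⌊145/2⌋ × 103 = 72 × 103 mm
S6: ⌊103/2⌋ × 72 = 51 × 72 mm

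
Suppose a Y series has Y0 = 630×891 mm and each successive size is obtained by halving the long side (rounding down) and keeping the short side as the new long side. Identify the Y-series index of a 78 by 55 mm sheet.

Y7

Y0: 630 × 891 mm
Y1: 445 × 630 mm
Y2: 315 × 445 mm
Y3: 222 × 315 mm
Y4: 157 × 222 mm
Y5: 111 × 157 mm
Y6: 78 × 111 mm
Y7: 55 × 78 mm
Y8: 39 × 55 mm
→ matches Y7.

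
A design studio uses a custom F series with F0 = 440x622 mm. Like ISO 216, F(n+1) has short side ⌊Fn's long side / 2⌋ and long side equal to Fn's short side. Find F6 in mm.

F1 = 311 × 440 mm (from F0 by 1 halving).
F2: ⌊440/2⌋ × 311 = 220 × 311 mm
F3: ⌊311/2⌋ × 220 = 155 × 220 mm
F4: ⌊220/2⌋ × 155 = 110 × 155 mm
F5: ⌊155/2⌋ × 110 = 77 × 110 mm
F6: ⌊110/2⌋ × 77 = 55 × 77 mm

55 × 77 mm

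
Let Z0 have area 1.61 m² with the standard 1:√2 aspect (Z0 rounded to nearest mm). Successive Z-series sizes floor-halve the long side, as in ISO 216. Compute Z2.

533 × 754 mm

Let Z0's short side be w mm. w · w√2 = 1.61 m² = 1,610,000 mm², so w ≈ 1067.0 mm and w√2 ≈ 1508.9 mm → Z0 = 1067 × 1509 mm.
Z1: ⌊1509/2⌋ × 1067 = 754 × 1067 mm
Z2: ⌊1067/2⌋ × 754 = 533 × 754 mm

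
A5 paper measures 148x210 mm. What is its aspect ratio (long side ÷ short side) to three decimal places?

210 / 148 = 1.419
ISO 216 targets √2 ≈ 1.414; the +0.005 deviation is from mm rounding.

1.419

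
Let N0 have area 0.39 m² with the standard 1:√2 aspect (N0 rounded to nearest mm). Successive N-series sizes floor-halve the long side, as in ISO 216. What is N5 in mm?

Let N0's short side be w mm. w · w√2 = 0.39 m² = 390,000 mm², so w ≈ 525.1 mm and w√2 ≈ 742.7 mm → N0 = 525 × 743 mm.
N1: ⌊743/2⌋ × 525 = 371 × 525 mm
N2: ⌊525/2⌋ × 371 = 262 × 371 mm
N3: ⌊371/2⌋ × 262 = 185 × 262 mm
N4: ⌊262/2⌋ × 185 = 131 × 185 mm
N5: ⌊185/2⌋ × 131 = 92 × 131 mm

92 × 131 mm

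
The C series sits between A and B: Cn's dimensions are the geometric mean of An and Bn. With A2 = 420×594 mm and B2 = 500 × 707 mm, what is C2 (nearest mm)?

Short side: √(420 · 500) = √210000 ≈ 458.3 → 458 mm
Long side: √(594 · 707) = √419958 ≈ 648.0 → 648 mm

458 × 648 mm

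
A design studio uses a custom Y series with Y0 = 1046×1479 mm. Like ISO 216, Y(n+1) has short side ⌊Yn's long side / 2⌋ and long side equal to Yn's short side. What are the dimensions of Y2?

Y1: ⌊1479/2⌋ × 1046 = 739 × 1046 mm
Y2: ⌊1046/2⌋ × 739 = 523 × 739 mm

523 × 739 mm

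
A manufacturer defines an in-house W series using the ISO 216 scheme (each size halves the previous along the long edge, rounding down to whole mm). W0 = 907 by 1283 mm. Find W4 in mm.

W1: ⌊1283/2⌋ × 907 = 641 × 907 mm
W2: ⌊907/2⌋ × 641 = 453 × 641 mm
W3: ⌊641/2⌋ × 453 = 320 × 453 mm
W4: ⌊453/2⌋ × 320 = 226 × 320 mm

226 × 320 mm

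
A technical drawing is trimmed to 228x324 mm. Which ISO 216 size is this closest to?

C4 (229 × 324 mm)

Aspect ratio 324/228 ≈ 1.421 — close to the ISO √2 ≈ 1.414.
In the C-series (envelope sizes, between A and B): C4 = 229 × 324 mm.
Off by 1 mm total — nearest standard size.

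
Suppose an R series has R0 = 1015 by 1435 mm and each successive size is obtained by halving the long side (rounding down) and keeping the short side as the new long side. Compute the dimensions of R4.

R1: ⌊1435/2⌋ × 1015 = 717 × 1015 mm
R2: ⌊1015/2⌋ × 717 = 507 × 717 mm
R3: ⌊717/2⌋ × 507 = 358 × 507 mm
R4: ⌊507/2⌋ × 358 = 253 × 358 mm

253 × 358 mm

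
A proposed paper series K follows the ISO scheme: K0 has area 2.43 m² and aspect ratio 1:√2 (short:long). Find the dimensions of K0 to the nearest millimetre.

Let the short side be w mm. Then w · w√2 = 2.43 m² = 2,430,000 mm².
w² = 2,430,000/√2, so w ≈ 1310.8 mm; long side = w√2 ≈ 1853.8 mm.

1311 × 1854 mm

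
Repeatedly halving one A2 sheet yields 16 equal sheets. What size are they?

16 = 2^4, so 4 halving steps.
A2 → A3 → … → A6 after 4 steps.

A6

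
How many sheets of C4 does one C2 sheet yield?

4

C2 = 458 × 648 mm; C4 = 229 × 324 mm.
Each halving step doubles the count; 2 steps from C2 to C4.
2^2 = 4.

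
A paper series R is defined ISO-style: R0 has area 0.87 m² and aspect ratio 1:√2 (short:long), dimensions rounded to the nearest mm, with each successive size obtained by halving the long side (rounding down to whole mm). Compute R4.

Let R0's short side be w mm. w · w√2 = 0.87 m² = 870,000 mm², so w ≈ 784.3 mm and w√2 ≈ 1109.2 mm → R0 = 784 × 1109 mm.
R1: ⌊1109/2⌋ × 784 = 554 × 784 mm
R2: ⌊784/2⌋ × 554 = 392 × 554 mm
R3: ⌊554/2⌋ × 392 = 277 × 392 mm
R4: ⌊392/2⌋ × 277 = 196 × 277 mm

196 × 277 mm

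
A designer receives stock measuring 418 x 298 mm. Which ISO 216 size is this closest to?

A3 (297 × 420 mm)

Aspect ratio 418/298 ≈ 1.403 — close to the ISO √2 ≈ 1.414.
In the A-series (A0 area = 1 m²): A3 = 297 × 420 mm.
Off by 3 mm total — nearest standard size.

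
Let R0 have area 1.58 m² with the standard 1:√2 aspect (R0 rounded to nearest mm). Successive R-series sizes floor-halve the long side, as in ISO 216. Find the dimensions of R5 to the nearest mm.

186 × 264 mm

Let R0's short side be w mm. w · w√2 = 1.58 m² = 1,580,000 mm², so w ≈ 1057.0 mm and w√2 ≈ 1494.8 mm → R0 = 1057 × 1495 mm.
R1: ⌊1495/2⌋ × 1057 = 747 × 1057 mm
R2: ⌊1057/2⌋ × 747 = 528 × 747 mm
R3: ⌊747/2⌋ × 528 = 373 × 528 mm
R4: ⌊528/2⌋ × 373 = 264 × 373 mm
R5: ⌊373/2⌋ × 264 = 186 × 264 mm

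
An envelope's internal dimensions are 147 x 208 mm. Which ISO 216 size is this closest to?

Aspect ratio 208/147 ≈ 1.415 — close to the ISO √2 ≈ 1.414.
In the A-series (A0 area = 1 m²): A5 = 148 × 210 mm.
Off by 3 mm total — nearest standard size.

A5 (148 × 210 mm)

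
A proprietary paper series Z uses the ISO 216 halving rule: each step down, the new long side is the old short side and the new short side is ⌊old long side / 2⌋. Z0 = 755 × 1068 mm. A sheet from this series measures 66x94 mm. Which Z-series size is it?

Z0: 755 × 1068 mm
Z1: 534 × 755 mm
Z2: 377 × 534 mm
Z3: 267 × 377 mm
Z4: 188 × 267 mm
Z5: 133 × 188 mm
Z6: 94 × 133 mm
Z7: 66 × 94 mm
Z8: 47 × 66 mm
→ matches Z7.

Z7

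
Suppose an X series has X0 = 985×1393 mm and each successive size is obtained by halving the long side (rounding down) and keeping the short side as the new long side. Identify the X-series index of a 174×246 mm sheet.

X5

X0: 985 × 1393 mm
X1: 696 × 985 mm
X2: 492 × 696 mm
X3: 348 × 492 mm
X4: 246 × 348 mm
X5: 174 × 246 mm
X6: 123 × 174 mm
→ matches X5.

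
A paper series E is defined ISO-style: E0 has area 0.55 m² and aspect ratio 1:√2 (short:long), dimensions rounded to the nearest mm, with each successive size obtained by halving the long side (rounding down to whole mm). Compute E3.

Let E0's short side be w mm. w · w√2 = 0.55 m² = 550,000 mm², so w ≈ 623.6 mm and w√2 ≈ 881.9 mm → E0 = 624 × 882 mm.
E1: ⌊882/2⌋ × 624 = 441 × 624 mm
E2: ⌊624/2⌋ × 441 = 312 × 441 mm
E3: ⌊441/2⌋ × 312 = 220 × 312 mm

220 × 312 mm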